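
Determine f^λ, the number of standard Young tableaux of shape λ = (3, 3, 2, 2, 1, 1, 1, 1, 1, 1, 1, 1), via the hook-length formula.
# SYT of shape (3, 3, 2, 2, 1, 1, 1, 1, 1, 1, 1, 1) = 99144

Hook-length formula: f^λ = n! / Π hook(c), product over all cells c of the Young diagram. For λ = (3, 3, 2, 2, 1, 1, 1, 1, 1, 1, 1, 1), n = 18 boxes. Hook lengths by row (left-to-right, top-to-bottom): [14, 5, 2]; [13, 4, 1]; [11, 2]; [10, 1]; [8]; [7]; [6]; [5]; [4]; [3]; [2]; [1]. Product of hooks = 64576512000. So f^λ = 18! / 64576512000 = 6402373705728000 / 64576512000 = 99144.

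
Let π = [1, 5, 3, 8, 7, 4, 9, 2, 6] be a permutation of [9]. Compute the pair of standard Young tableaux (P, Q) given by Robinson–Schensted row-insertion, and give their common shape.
P = [1, 2, 4, 6] / [3, 7, 9] / [5] / [8];  Q = [1, 2, 4, 7] / [3, 5, 9] / [6] / [8];  common shape = (4, 3, 1, 1)

Row-insert the values π_1, π_2, … into P one at a time, bumping the leftmost entry strictly greater than the inserted value down to the next row. The recording tableau Q records, in position (i, j), the step at which that cell was added to P.
  Insert 1 (step 1): P = [1];  Q = [1]
  Insert 5 (step 2): P = [1, 5];  Q = [1, 2]
  Insert 3 (step 3): P = [1, 3] / [5];  Q = [1, 2] / [3]
  Insert 8 (step 4): P = [1, 3, 8] / [5];  Q = [1, 2, 4] / [3]
  Insert 7 (step 5): P = [1, 3, 7] / [5, 8];  Q = [1, 2, 4] / [3, 5]
  Insert 4 (step 6): P = [1, 3, 4] / [5, 7] / [8];  Q = [1, 2, 4] / [3, 5] / [6]
  Insert 9 (step 7): P = [1, 3, 4, 9] / [5, 7] / [8];  Q = [1, 2, 4, 7] / [3, 5] / [6]
  Insert 2 (step 8): P = [1, 2, 4, 9] / [3, 7] / [5] / [8];  Q = [1, 2, 4, 7] / [3, 5] / [6] / [8]
  Insert 6 (step 9): P = [1, 2, 4, 6] / [3, 7, 9] / [5] / [8];  Q = [1, 2, 4, 7] / [3, 5, 9] / [6] / [8]
Final shape: (4, 3, 1, 1).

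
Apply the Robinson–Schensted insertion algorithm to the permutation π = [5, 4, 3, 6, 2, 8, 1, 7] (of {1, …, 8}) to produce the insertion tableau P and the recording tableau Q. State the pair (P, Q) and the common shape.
P = [1, 6, 7] / [2, 8] / [3] / [4] / [5];  Q = [1, 4, 6] / [2, 8] / [3] / [5] / [7];  common shape = (3, 2, 1, 1, 1)

Row-insert the values π_1, π_2, … into P one at a time, bumping the leftmost entry strictly greater than the inserted value down to the next row. The recording tableau Q records, in position (i, j), the step at which that cell was added to P.
  Insert 5 (step 1): P = [5];  Q = [1]
  Insert 4 (step 2): P = [4] / [5];  Q = [1] / [2]
  Insert 3 (step 3): P = [3] / [4] / [5];  Q = [1] / [2] / [3]
  Insert 6 (step 4): P = [3, 6] / [4] / [5];  Q = [1, 4] / [2] / [3]
  Insert 2 (step 5): P = [2, 6] / [3] / [4] / [5];  Q = [1, 4] / [2] / [3] / [5]
  Insert 8 (step 6): P = [2, 6, 8] / [3] / [4] / [5];  Q = [1, 4, 6] / [2] / [3] / [5]
  Insert 1 (step 7): P = [1, 6, 8] / [2] / [3] / [4] / [5];  Q = [1, 4, 6] / [2] / [3] / [5] / [7]
  Insert 7 (step 8): P = [1, 6, 7] / [2, 8] / [3] / [4] / [5];  Q = [1, 4, 6] / [2, 8] / [3] / [5] / [7]
Final shape: (3, 2, 1, 1, 1).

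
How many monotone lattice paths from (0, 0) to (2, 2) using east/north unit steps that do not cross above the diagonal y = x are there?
C_2 = 2

These NE paths below the diagonal are counted by the Catalan number C_n = (1/(n + 1)) · C(2n, n). For n = 2: C_2 = (1/3) · C(4, 2) = 6/3 = 2.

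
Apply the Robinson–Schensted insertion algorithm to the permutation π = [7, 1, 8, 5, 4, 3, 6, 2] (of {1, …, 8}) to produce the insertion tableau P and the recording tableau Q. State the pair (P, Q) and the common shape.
P = [1, 2, 6] / [3, 8] / [4] / [5] / [7];  Q = [1, 3, 7] / [2, 4] / [5] / [6] / [8];  common shape = (3, 2, 1, 1, 1)

Row-insert the values π_1, π_2, … into P one at a time, bumping the leftmost entry strictly greater than the inserted value down to the next row. The recording tableau Q records, in position (i, j), the step at which that cell was added to P.
  Insert 7 (step 1): P = [7];  Q = [1]
  Insert 1 (step 2): P = [1] / [7];  Q = [1] / [2]
  Insert 8 (step 3): P = [1, 8] / [7];  Q = [1, 3] / [2]
  Insert 5 (step 4): P = [1, 5] / [7, 8];  Q = [1, 3] / [2, 4]
  Insert 4 (step 5): P = [1, 4] / [5, 8] / [7];  Q = [1, 3] / [2, 4] / [5]
  Insert 3 (step 6): P = [1, 3] / [4, 8] / [5] / [7];  Q = [1, 3] / [2, 4] / [5] / [6]
  Insert 6 (step 7): P = [1, 3, 6] / [4, 8] / [5] / [7];  Q = [1, 3, 7] / [2, 4] / [5] / [6]
  Insert 2 (step 8): P = [1, 2, 6] / [3, 8] / [4] / [5] / [7];  Q = [1, 3, 7] / [2, 4] / [5] / [6] / [8]
Final shape: (3, 2, 1, 1, 1).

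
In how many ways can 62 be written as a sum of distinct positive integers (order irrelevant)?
q(62) = 13394

A partition into distinct parts is a strictly decreasing sequence summing to n. The recurrence d(n, m) = d(n, m−1) + d(n−m, m−1) (use part m at most once) with q(n) = d(n, n) gives q(62) = 13394. (Euler's theorem: # distinct-part partitions = # odd-part partitions.)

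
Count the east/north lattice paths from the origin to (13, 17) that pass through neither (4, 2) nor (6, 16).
Number of paths = 99564786

Inclusion–exclusion. Total paths: C(30, 13) = 119759850. Through P₁: C(6, 4)·C(24, 9) = 19612560. Through P₂: C(22, 6)·C(8, 7) = 596904. Since P₁ is strictly southwest of P₂, a monotone path through both must visit P₁ then P₂; paths through both = C(6, 4)·C(16, 2)·C(8, 7) = 14400. Avoid both = 119759850 − 19612560 − 596904 + 14400 = 99564786.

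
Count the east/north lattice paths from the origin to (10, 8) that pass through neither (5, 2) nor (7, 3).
Number of paths = 30864

Inclusion–exclusion. Total paths: C(18, 10) = 43758. Through P₁: C(7, 5)·C(11, 5) = 9702. Through P₂: C(10, 7)·C(8, 3) = 6720. Since P₁ is strictly southwest of P₂, a monotone path through both must visit P₁ then P₂; paths through both = C(7, 5)·C(3, 2)·C(8, 3) = 3528. Avoid both = 43758 − 9702 − 6720 + 3528 = 30864.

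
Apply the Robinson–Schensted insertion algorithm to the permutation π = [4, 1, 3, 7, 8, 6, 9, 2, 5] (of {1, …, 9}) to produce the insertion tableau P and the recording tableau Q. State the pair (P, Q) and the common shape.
P = [1, 2, 5, 8, 9] / [3, 6] / [4, 7];  Q = [1, 3, 4, 5, 7] / [2, 6] / [8, 9];  common shape = (5, 2, 2)

Row-insert the values π_1, π_2, … into P one at a time, bumping the leftmost entry strictly greater than the inserted value down to the next row. The recording tableau Q records, in position (i, j), the step at which that cell was added to P.
  Insert 4 (step 1): P = [4];  Q = [1]
  Insert 1 (step 2): P = [1] / [4];  Q = [1] / [2]
  Insert 3 (step 3): P = [1, 3] / [4];  Q = [1, 3] / [2]
  Insert 7 (step 4): P = [1, 3, 7] / [4];  Q = [1, 3, 4] / [2]
  Insert 8 (step 5): P = [1, 3, 7, 8] / [4];  Q = [1, 3, 4, 5] / [2]
  Insert 6 (step 6): P = [1, 3, 6, 8] / [4, 7];  Q = [1, 3, 4, 5] / [2, 6]
  Insert 9 (step 7): P = [1, 3, 6, 8, 9] / [4, 7];  Q = [1, 3, 4, 5, 7] / [2, 6]
  Insert 2 (step 8): P = [1, 2, 6, 8, 9] / [3, 7] / [4];  Q = [1, 3, 4, 5, 7] / [2, 6] / [8]
  Insert 5 (step 9): P = [1, 2, 5, 8, 9] / [3, 6] / [4, 7];  Q = [1, 3, 4, 5, 7] / [2, 6] / [8, 9]
Final shape: (5, 2, 2).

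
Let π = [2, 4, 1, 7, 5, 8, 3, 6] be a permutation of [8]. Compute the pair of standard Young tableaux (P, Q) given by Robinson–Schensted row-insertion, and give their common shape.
P = [1, 3, 5, 6] / [2, 4, 8] / [7];  Q = [1, 2, 4, 6] / [3, 5, 8] / [7];  common shape = (4, 3, 1)

Row-insert the values π_1, π_2, … into P one at a time, bumping the leftmost entry strictly greater than the inserted value down to the next row. The recording tableau Q records, in position (i, j), the step at which that cell was added to P.
  Insert 2 (step 1): P = [2];  Q = [1]
  Insert 4 (step 2): P = [2, 4];  Q = [1, 2]
  Insert 1 (step 3): P = [1, 4] / [2];  Q = [1, 2] / [3]
  Insert 7 (step 4): P = [1, 4, 7] / [2];  Q = [1, 2, 4] / [3]
  Insert 5 (step 5): P = [1, 4, 5] / [2, 7];  Q = [1, 2, 4] / [3, 5]
  Insert 8 (step 6): P = [1, 4, 5, 8] / [2, 7];  Q = [1, 2, 4, 6] / [3, 5]
  Insert 3 (step 7): P = [1, 3, 5, 8] / [2, 4] / [7];  Q = [1, 2, 4, 6] / [3, 5] / [7]
  Insert 6 (step 8): P = [1, 3, 5, 6] / [2, 4, 8] / [7];  Q = [1, 2, 4, 6] / [3, 5, 8] / [7]
Final shape: (4, 3, 1).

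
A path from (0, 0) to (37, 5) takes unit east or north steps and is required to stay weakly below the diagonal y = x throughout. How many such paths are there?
Number of paths = 738738

By the reflection principle (André's argument), the number of monotone paths to (37, 5) with n ≤ m that never go above y = x is C(42, 37) − C(42, 38) = 850668 − 111930 = 738738.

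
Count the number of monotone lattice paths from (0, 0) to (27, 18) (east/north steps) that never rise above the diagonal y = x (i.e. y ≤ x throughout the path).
Number of paths = 612815891050

By the reflection principle (André's argument), the number of monotone paths to (27, 18) with n ≤ m that never go above y = x is C(45, 27) − C(45, 28) = 1715884494940 − 1103068603890 = 612815891050.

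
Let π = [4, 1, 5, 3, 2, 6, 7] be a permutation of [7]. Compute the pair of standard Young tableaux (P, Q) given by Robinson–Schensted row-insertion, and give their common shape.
P = [1, 2, 6, 7] / [3, 5] / [4];  Q = [1, 3, 6, 7] / [2, 4] / [5];  common shape = (4, 2, 1)

Row-insert the values π_1, π_2, … into P one at a time, bumping the leftmost entry strictly greater than the inserted value down to the next row. The recording tableau Q records, in position (i, j), the step at which that cell was added to P.
  Insert 4 (step 1): P = [4];  Q = [1]
  Insert 1 (step 2): P = [1] / [4];  Q = [1] / [2]
  Insert 5 (step 3): P = [1, 5] / [4];  Q = [1, 3] / [2]
  Insert 3 (step 4): P = [1, 3] / [4, 5];  Q = [1, 3] / [2, 4]
  Insert 2 (step 5): P = [1, 2] / [3, 5] / [4];  Q = [1, 3] / [2, 4] / [5]
  Insert 6 (step 6): P = [1, 2, 6] / [3, 5] / [4];  Q = [1, 3, 6] / [2, 4] / [5]
  Insert 7 (step 7): P = [1, 2, 6, 7] / [3, 5] / [4];  Q = [1, 3, 6, 7] / [2, 4] / [5]
Final shape: (4, 2, 1).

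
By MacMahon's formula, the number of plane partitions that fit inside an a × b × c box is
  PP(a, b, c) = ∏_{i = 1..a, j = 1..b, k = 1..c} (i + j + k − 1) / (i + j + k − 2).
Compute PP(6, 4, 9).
PP(6, 4, 9) = 559299781040

Evaluate the triple product over i = 1..6, j = 1..4, k = 1..9. The factors are (2/1) · (3/2) · (4/3) · (5/4) · (6/5) · (7/6) · (8/7) · (9/8) · … (216 factors total). The numerators and denominators telescope so the product is an integer; carrying out the multiplication exactly gives PP(6, 4, 9) = 559299781040.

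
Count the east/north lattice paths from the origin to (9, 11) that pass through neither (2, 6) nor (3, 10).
Number of paths = 144762

Inclusion–exclusion. Total paths: C(20, 9) = 167960. Through P₁: C(8, 2)·C(12, 7) = 22176. Through P₂: C(13, 3)·C(7, 6) = 2002. Since P₁ is strictly southwest of P₂, a monotone path through both must visit P₁ then P₂; paths through both = C(8, 2)·C(5, 1)·C(7, 6) = 980. Avoid both = 167960 − 22176 − 2002 + 980 = 144762.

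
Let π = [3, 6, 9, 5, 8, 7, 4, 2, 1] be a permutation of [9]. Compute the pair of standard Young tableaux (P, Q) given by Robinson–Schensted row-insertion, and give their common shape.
P = [1, 4, 7] / [2, 8] / [3] / [5] / [6] / [9];  Q = [1, 2, 3] / [4, 5] / [6] / [7] / [8] / [9];  common shape = (3, 2, 1, 1, 1, 1)

Row-insert the values π_1, π_2, … into P one at a time, bumping the leftmost entry strictly greater than the inserted value down to the next row. The recording tableau Q records, in position (i, j), the step at which that cell was added to P.
  Insert 3 (step 1): P = [3];  Q = [1]
  Insert 6 (step 2): P = [3, 6];  Q = [1, 2]
  Insert 9 (step 3): P = [3, 6, 9];  Q = [1, 2, 3]
  Insert 5 (step 4): P = [3, 5, 9] / [6];  Q = [1, 2, 3] / [4]
  Insert 8 (step 5): P = [3, 5, 8] / [6, 9];  Q = [1, 2, 3] / [4, 5]
  Insert 7 (step 6): P = [3, 5, 7] / [6, 8] / [9];  Q = [1, 2, 3] / [4, 5] / [6]
  Insert 4 (step 7): P = [3, 4, 7] / [5, 8] / [6] / [9];  Q = [1, 2, 3] / [4, 5] / [6] / [7]
  Insert 2 (step 8): P = [2, 4, 7] / [3, 8] / [5] / [6] / [9];  Q = [1, 2, 3] / [4, 5] / [6] / [7] / [8]
  Insert 1 (step 9): P = [1, 4, 7] / [2, 8] / [3] / [5] / [6] / [9];  Q = [1, 2, 3] / [4, 5] / [6] / [7] / [8] / [9]
Final shape: (3, 2, 1, 1, 1, 1).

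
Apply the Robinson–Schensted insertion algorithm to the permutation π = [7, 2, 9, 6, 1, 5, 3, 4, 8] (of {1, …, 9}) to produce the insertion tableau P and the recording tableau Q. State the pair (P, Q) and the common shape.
P = [1, 3, 4, 8] / [2, 5] / [6, 9] / [7];  Q = [1, 3, 8, 9] / [2, 4] / [5, 6] / [7];  common shape = (4, 2, 2, 1)

Row-insert the values π_1, π_2, … into P one at a time, bumping the leftmost entry strictly greater than the inserted value down to the next row. The recording tableau Q records, in position (i, j), the step at which that cell was added to P.
  Insert 7 (step 1): P = [7];  Q = [1]
  Insert 2 (step 2): P = [2] / [7];  Q = [1] / [2]
  Insert 9 (step 3): P = [2, 9] / [7];  Q = [1, 3] / [2]
  Insert 6 (step 4): P = [2, 6] / [7, 9];  Q = [1, 3] / [2, 4]
  Insert 1 (step 5): P = [1, 6] / [2, 9] / [7];  Q = [1, 3] / [2, 4] / [5]
  Insert 5 (step 6): P = [1, 5] / [2, 6] / [7, 9];  Q = [1, 3] / [2, 4] / [5, 6]
  Insert 3 (step 7): P = [1, 3] / [2, 5] / [6, 9] / [7];  Q = [1, 3] / [2, 4] / [5, 6] / [7]
  Insert 4 (step 8): P = [1, 3, 4] / [2, 5] / [6, 9] / [7];  Q = [1, 3, 8] / [2, 4] / [5, 6] / [7]
  Insert 8 (step 9): P = [1, 3, 4, 8] / [2, 5] / [6, 9] / [7];  Q = [1, 3, 8, 9] / [2, 4] / [5, 6] / [7]
Final shape: (4, 2, 2, 1).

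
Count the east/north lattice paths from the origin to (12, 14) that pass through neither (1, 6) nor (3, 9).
Number of paths = 8828326

Inclusion–exclusion. Total paths: C(26, 12) = 9657700. Through P₁: C(7, 1)·C(19, 11) = 529074. Through P₂: C(12, 3)·C(14, 9) = 440440. Since P₁ is strictly southwest of P₂, a monotone path through both must visit P₁ then P₂; paths through both = C(7, 1)·C(5, 2)·C(14, 9) = 140140. Avoid both = 9657700 − 529074 − 440440 + 140140 = 8828326.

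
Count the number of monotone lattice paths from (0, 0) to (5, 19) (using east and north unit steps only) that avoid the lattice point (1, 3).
Number of paths = 23124

Total paths from (0, 0) to (5, 19): C(24, 5) = 42504. Paths through (1, 3): (paths (0, 0) → (1, 3)) × (paths (1, 3) → (5, 19)) = C(4, 1) · C(20, 4) = 4 · 4845 = 19380. Avoidance count = 42504 − 19380 = 23124.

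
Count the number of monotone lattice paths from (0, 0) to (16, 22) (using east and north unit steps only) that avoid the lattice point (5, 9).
Number of paths = 17242694142

Total paths from (0, 0) to (16, 22): C(38, 16) = 22239974430. Paths through (5, 9): (paths (0, 0) → (5, 9)) × (paths (5, 9) → (16, 22)) = C(14, 5) · C(24, 11) = 2002 · 2496144 = 4997280288. Avoidance count = 22239974430 − 4997280288 = 17242694142.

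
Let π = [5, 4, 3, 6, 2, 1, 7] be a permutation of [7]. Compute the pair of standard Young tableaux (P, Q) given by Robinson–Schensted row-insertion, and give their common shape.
P = [1, 6, 7] / [2] / [3] / [4] / [5];  Q = [1, 4, 7] / [2] / [3] / [5] / [6];  common shape = (3, 1, 1, 1, 1)

Row-insert the values π_1, π_2, … into P one at a time, bumping the leftmost entry strictly greater than the inserted value down to the next row. The recording tableau Q records, in position (i, j), the step at which that cell was added to P.
  Insert 5 (step 1): P = [5];  Q = [1]
  Insert 4 (step 2): P = [4] / [5];  Q = [1] / [2]
  Insert 3 (step 3): P = [3] / [4] / [5];  Q = [1] / [2] / [3]
  Insert 6 (step 4): P = [3, 6] / [4] / [5];  Q = [1, 4] / [2] / [3]
  Insert 2 (step 5): P = [2, 6] / [3] / [4] / [5];  Q = [1, 4] / [2] / [3] / [5]
  Insert 1 (step 6): P = [1, 6] / [2] / [3] / [4] / [5];  Q = [1, 4] / [2] / [3] / [5] / [6]
  Insert 7 (step 7): P = [1, 6, 7] / [2] / [3] / [4] / [5];  Q = [1, 4, 7] / [2] / [3] / [5] / [6]
Final shape: (3, 1, 1, 1, 1).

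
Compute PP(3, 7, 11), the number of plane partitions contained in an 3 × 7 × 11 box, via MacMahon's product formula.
PP(3, 7, 11) = 431621592480

Evaluate the triple product over i = 1..3, j = 1..7, k = 1..11. The factors are (2/1) · (3/2) · (4/3) · (5/4) · (6/5) · (7/6) · (8/7) · (9/8) · … (231 factors total). The numerators and denominators telescope so the product is an integer; carrying out the multiplication exactly gives PP(3, 7, 11) = 431621592480.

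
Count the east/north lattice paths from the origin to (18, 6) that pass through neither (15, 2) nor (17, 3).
Number of paths = 126908

Inclusion–exclusion. Total paths: C(24, 18) = 134596. Through P₁: C(17, 15)·C(7, 3) = 4760. Through P₂: C(20, 17)·C(4, 1) = 4560. Since P₁ is strictly southwest of P₂, a monotone path through both must visit P₁ then P₂; paths through both = C(17, 15)·C(3, 2)·C(4, 1) = 1632. Avoid both = 134596 − 4760 − 4560 + 1632 = 126908.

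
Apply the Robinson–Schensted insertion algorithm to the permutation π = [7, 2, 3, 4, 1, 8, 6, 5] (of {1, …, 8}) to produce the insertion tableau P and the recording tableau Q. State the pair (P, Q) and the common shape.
P = [1, 3, 4, 5] / [2, 6] / [7, 8];  Q = [1, 3, 4, 6] / [2, 7] / [5, 8];  common shape = (4, 2, 2)

Row-insert the values π_1, π_2, … into P one at a time, bumping the leftmost entry strictly greater than the inserted value down to the next row. The recording tableau Q records, in position (i, j), the step at which that cell was added to P.
  Insert 7 (step 1): P = [7];  Q = [1]
  Insert 2 (step 2): P = [2] / [7];  Q = [1] / [2]
  Insert 3 (step 3): P = [2, 3] / [7];  Q = [1, 3] / [2]
  Insert 4 (step 4): P = [2, 3, 4] / [7];  Q = [1, 3, 4] / [2]
  Insert 1 (step 5): P = [1, 3, 4] / [2] / [7];  Q = [1, 3, 4] / [2] / [5]
  Insert 8 (step 6): P = [1, 3, 4, 8] / [2] / [7];  Q = [1, 3, 4, 6] / [2] / [5]
  Insert 6 (step 7): P = [1, 3, 4, 6] / [2, 8] / [7];  Q = [1, 3, 4, 6] / [2, 7] / [5]
  Insert 5 (step 8): P = [1, 3, 4, 5] / [2, 6] / [7, 8];  Q = [1, 3, 4, 6] / [2, 7] / [5, 8]
Final shape: (4, 2, 2).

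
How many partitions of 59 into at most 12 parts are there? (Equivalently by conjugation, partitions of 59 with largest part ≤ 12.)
p(59, parts ≤ 12) = 302196

Use the recurrence p(n, m) = p(n, m−1) + p(n−m, m): either the largest part is < m (count p(n, m−1)) or the largest part is exactly m (remove one copy of m, count p(n−m, m)). With p(0, ·) = 1 this gives p(59, parts ≤ 12) = 302196. (By conjugating Young diagrams, this also counts partitions of 59 into at most 12 parts.)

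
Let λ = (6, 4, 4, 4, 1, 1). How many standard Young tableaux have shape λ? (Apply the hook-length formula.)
# SYT of shape (6, 4, 4, 4, 1, 1) = 56686500

Hook-length formula: f^λ = n! / Π hook(c), product over all cells c of the Young diagram. For λ = (6, 4, 4, 4, 1, 1), n = 20 boxes. Hook lengths by row (left-to-right, top-to-bottom): [11, 8, 7, 6, 2, 1]; [8, 5, 4, 3]; [7, 4, 3, 2]; [6, 3, 2, 1]; [2]; [1]. Product of hooks = 42918543360. So f^λ = 20! / 42918543360 = 2432902008176640000 / 42918543360 = 56686500.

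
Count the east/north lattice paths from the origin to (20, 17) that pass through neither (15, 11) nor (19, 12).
Number of paths = 11720944440

Inclusion–exclusion. Total paths: C(37, 20) = 15905368710. Through P₁: C(26, 15)·C(11, 5) = 3569485920. Through P₂: C(31, 19)·C(6, 1) = 846723150. Since P₁ is strictly southwest of P₂, a monotone path through both must visit P₁ then P₂; paths through both = C(26, 15)·C(5, 4)·C(6, 1) = 231784800. Avoid both = 15905368710 − 3569485920 − 846723150 + 231784800 = 11720944440.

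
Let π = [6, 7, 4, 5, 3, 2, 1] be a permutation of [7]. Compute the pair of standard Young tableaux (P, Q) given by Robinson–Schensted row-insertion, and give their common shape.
P = [1, 5] / [2, 7] / [3] / [4] / [6];  Q = [1, 2] / [3, 4] / [5] / [6] / [7];  common shape = (2, 2, 1, 1, 1)

Row-insert the values π_1, π_2, … into P one at a time, bumping the leftmost entry strictly greater than the inserted value down to the next row. The recording tableau Q records, in position (i, j), the step at which that cell was added to P.
  Insert 6 (step 1): P = [6];  Q = [1]
  Insert 7 (step 2): P = [6, 7];  Q = [1, 2]
  Insert 4 (step 3): P = [4, 7] / [6];  Q = [1, 2] / [3]
  Insert 5 (step 4): P = [4, 5] / [6, 7];  Q = [1, 2] / [3, 4]
  Insert 3 (step 5): P = [3, 5] / [4, 7] / [6];  Q = [1, 2] / [3, 4] / [5]
  Insert 2 (step 6): P = [2, 5] / [3, 7] / [4] / [6];  Q = [1, 2] / [3, 4] / [5] / [6]
  Insert 1 (step 7): P = [1, 5] / [2, 7] / [3] / [4] / [6];  Q = [1, 2] / [3, 4] / [5] / [6] / [7]
Final shape: (2, 2, 1, 1, 1).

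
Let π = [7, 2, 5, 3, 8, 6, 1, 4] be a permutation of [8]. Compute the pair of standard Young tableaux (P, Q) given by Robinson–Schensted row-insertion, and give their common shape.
P = [1, 3, 4] / [2, 6] / [5, 8] / [7];  Q = [1, 3, 5] / [2, 6] / [4, 8] / [7];  common shape = (3, 2, 2, 1)

Row-insert the values π_1, π_2, … into P one at a time, bumping the leftmost entry strictly greater than the inserted value down to the next row. The recording tableau Q records, in position (i, j), the step at which that cell was added to P.
  Insert 7 (step 1): P = [7];  Q = [1]
  Insert 2 (step 2): P = [2] / [7];  Q = [1] / [2]
  Insert 5 (step 3): P = [2, 5] / [7];  Q = [1, 3] / [2]
  Insert 3 (step 4): P = [2, 3] / [5] / [7];  Q = [1, 3] / [2] / [4]
  Insert 8 (step 5): P = [2, 3, 8] / [5] / [7];  Q = [1, 3, 5] / [2] / [4]
  Insert 6 (step 6): P = [2, 3, 6] / [5, 8] / [7];  Q = [1, 3, 5] / [2, 6] / [4]
  Insert 1 (step 7): P = [1, 3, 6] / [2, 8] / [5] / [7];  Q = [1, 3, 5] / [2, 6] / [4] / [7]
  Insert 4 (step 8): P = [1, 3, 4] / [2, 6] / [5, 8] / [7];  Q = [1, 3, 5] / [2, 6] / [4, 8] / [7]
Final shape: (3, 2, 2, 1).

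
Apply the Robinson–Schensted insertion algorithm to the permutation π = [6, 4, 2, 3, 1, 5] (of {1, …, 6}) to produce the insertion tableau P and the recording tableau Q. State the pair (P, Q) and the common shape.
P = [1, 3, 5] / [2] / [4] / [6];  Q = [1, 4, 6] / [2] / [3] / [5];  common shape = (3, 1, 1, 1)

Row-insert the values π_1, π_2, … into P one at a time, bumping the leftmost entry strictly greater than the inserted value down to the next row. The recording tableau Q records, in position (i, j), the step at which that cell was added to P.
  Insert 6 (step 1): P = [6];  Q = [1]
  Insert 4 (step 2): P = [4] / [6];  Q = [1] / [2]
  Insert 2 (step 3): P = [2] / [4] / [6];  Q = [1] / [2] / [3]
  Insert 3 (step 4): P = [2, 3] / [4] / [6];  Q = [1, 4] / [2] / [3]
  Insert 1 (step 5): P = [1, 3] / [2] / [4] / [6];  Q = [1, 4] / [2] / [3] / [5]
  Insert 5 (step 6): P = [1, 3, 5] / [2] / [4] / [6];  Q = [1, 4, 6] / [2] / [3] / [5]
Final shape: (3, 1, 1, 1).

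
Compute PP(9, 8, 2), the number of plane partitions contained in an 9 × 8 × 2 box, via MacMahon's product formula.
PP(9, 8, 2) = 118195220

Evaluate the triple product over i = 1..9, j = 1..8, k = 1..2. The factors are (2/1) · (3/2) · (3/2) · (4/3) · (4/3) · (5/4) · (5/4) · (6/5) · … (144 factors total). The numerators and denominators telescope so the product is an integer; carrying out the multiplication exactly gives PP(9, 8, 2) = 118195220.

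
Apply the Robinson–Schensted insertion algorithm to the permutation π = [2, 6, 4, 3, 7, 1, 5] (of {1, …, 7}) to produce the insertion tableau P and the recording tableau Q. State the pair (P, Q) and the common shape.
P = [1, 3, 5] / [2, 7] / [4] / [6];  Q = [1, 2, 5] / [3, 7] / [4] / [6];  common shape = (3, 2, 1, 1)

Row-insert the values π_1, π_2, … into P one at a time, bumping the leftmost entry strictly greater than the inserted value down to the next row. The recording tableau Q records, in position (i, j), the step at which that cell was added to P.
  Insert 2 (step 1): P = [2];  Q = [1]
  Insert 6 (step 2): P = [2, 6];  Q = [1, 2]
  Insert 4 (step 3): P = [2, 4] / [6];  Q = [1, 2] / [3]
  Insert 3 (step 4): P = [2, 3] / [4] / [6];  Q = [1, 2] / [3] / [4]
  Insert 7 (step 5): P = [2, 3, 7] / [4] / [6];  Q = [1, 2, 5] / [3] / [4]
  Insert 1 (step 6): P = [1, 3, 7] / [2] / [4] / [6];  Q = [1, 2, 5] / [3] / [4] / [6]
  Insert 5 (step 7): P = [1, 3, 5] / [2, 7] / [4] / [6];  Q = [1, 2, 5] / [3, 7] / [4] / [6]
Final shape: (3, 2, 1, 1).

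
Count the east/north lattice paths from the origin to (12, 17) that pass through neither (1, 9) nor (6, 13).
Number of paths = 45706995

Inclusion–exclusion. Total paths: C(29, 12) = 51895935. Through P₁: C(10, 1)·C(19, 11) = 755820. Through P₂: C(19, 6)·C(10, 6) = 5697720. Since P₁ is strictly southwest of P₂, a monotone path through both must visit P₁ then P₂; paths through both = C(10, 1)·C(9, 5)·C(10, 6) = 264600. Avoid both = 51895935 − 755820 − 5697720 + 264600 = 45706995.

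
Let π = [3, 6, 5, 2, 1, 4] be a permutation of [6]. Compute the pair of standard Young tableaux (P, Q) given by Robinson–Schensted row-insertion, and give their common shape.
P = [1, 4] / [2, 5] / [3] / [6];  Q = [1, 2] / [3, 6] / [4] / [5];  common shape = (2, 2, 1, 1)

Row-insert the values π_1, π_2, … into P one at a time, bumping the leftmost entry strictly greater than the inserted value down to the next row. The recording tableau Q records, in position (i, j), the step at which that cell was added to P.
  Insert 3 (step 1): P = [3];  Q = [1]
  Insert 6 (step 2): P = [3, 6];  Q = [1, 2]
  Insert 5 (step 3): P = [3, 5] / [6];  Q = [1, 2] / [3]
  Insert 2 (step 4): P = [2, 5] / [3] / [6];  Q = [1, 2] / [3] / [4]
  Insert 1 (step 5): P = [1, 5] / [2] / [3] / [6];  Q = [1, 2] / [3] / [4] / [5]
  Insert 4 (step 6): P = [1, 4] / [2, 5] / [3] / [6];  Q = [1, 2] / [3, 6] / [4] / [5]
Final shape: (2, 2, 1, 1).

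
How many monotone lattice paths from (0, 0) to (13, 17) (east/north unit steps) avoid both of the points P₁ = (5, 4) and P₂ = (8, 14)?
Number of paths = 78231006

Inclusion–exclusion. Total paths: C(30, 13) = 119759850. Through P₁: C(9, 5)·C(21, 8) = 25639740. Through P₂: C(22, 8)·C(8, 5) = 17907120. Since P₁ is strictly southwest of P₂, a monotone path through both must visit P₁ then P₂; paths through both = C(9, 5)·C(13, 3)·C(8, 5) = 2018016. Avoid both = 119759850 − 25639740 − 17907120 + 2018016 = 78231006.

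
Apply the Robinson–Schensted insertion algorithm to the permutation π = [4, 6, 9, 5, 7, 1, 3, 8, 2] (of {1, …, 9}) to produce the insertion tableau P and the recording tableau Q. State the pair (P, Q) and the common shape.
P = [1, 2, 7, 8] / [3, 5] / [4, 9] / [6];  Q = [1, 2, 3, 8] / [4, 5] / [6, 7] / [9];  common shape = (4, 2, 2, 1)

Row-insert the values π_1, π_2, … into P one at a time, bumping the leftmost entry strictly greater than the inserted value down to the next row. The recording tableau Q records, in position (i, j), the step at which that cell was added to P.
  Insert 4 (step 1): P = [4];  Q = [1]
  Insert 6 (step 2): P = [4, 6];  Q = [1, 2]
  Insert 9 (step 3): P = [4, 6, 9];  Q = [1, 2, 3]
  Insert 5 (step 4): P = [4, 5, 9] / [6];  Q = [1, 2, 3] / [4]
  Insert 7 (step 5): P = [4, 5, 7] / [6, 9];  Q = [1, 2, 3] / [4, 5]
  Insert 1 (step 6): P = [1, 5, 7] / [4, 9] / [6];  Q = [1, 2, 3] / [4, 5] / [6]
  Insert 3 (step 7): P = [1, 3, 7] / [4, 5] / [6, 9];  Q = [1, 2, 3] / [4, 5] / [6, 7]
  Insert 8 (step 8): P = [1, 3, 7, 8] / [4, 5] / [6, 9];  Q = [1, 2, 3, 8] / [4, 5] / [6, 7]
  Insert 2 (step 9): P = [1, 2, 7, 8] / [3, 5] / [4, 9] / [6];  Q = [1, 2, 3, 8] / [4, 5] / [6, 7] / [9]
Final shape: (4, 2, 2, 1).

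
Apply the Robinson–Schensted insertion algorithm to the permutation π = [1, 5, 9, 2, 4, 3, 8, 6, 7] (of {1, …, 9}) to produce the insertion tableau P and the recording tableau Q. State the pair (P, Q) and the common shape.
P = [1, 2, 3, 6, 7] / [4, 8] / [5, 9];  Q = [1, 2, 3, 7, 9] / [4, 5] / [6, 8];  common shape = (5, 2, 2)

Row-insert the values π_1, π_2, … into P one at a time, bumping the leftmost entry strictly greater than the inserted value down to the next row. The recording tableau Q records, in position (i, j), the step at which that cell was added to P.
  Insert 1 (step 1): P = [1];  Q = [1]
  Insert 5 (step 2): P = [1, 5];  Q = [1, 2]
  Insert 9 (step 3): P = [1, 5, 9];  Q = [1, 2, 3]
  Insert 2 (step 4): P = [1, 2, 9] / [5];  Q = [1, 2, 3] / [4]
  Insert 4 (step 5): P = [1, 2, 4] / [5, 9];  Q = [1, 2, 3] / [4, 5]
  Insert 3 (step 6): P = [1, 2, 3] / [4, 9] / [5];  Q = [1, 2, 3] / [4, 5] / [6]
  Insert 8 (step 7): P = [1, 2, 3, 8] / [4, 9] / [5];  Q = [1, 2, 3, 7] / [4, 5] / [6]
  Insert 6 (step 8): P = [1, 2, 3, 6] / [4, 8] / [5, 9];  Q = [1, 2, 3, 7] / [4, 5] / [6, 8]
  Insert 7 (step 9): P = [1, 2, 3, 6, 7] / [4, 8] / [5, 9];  Q = [1, 2, 3, 7, 9] / [4, 5] / [6, 8]
Final shape: (5, 2, 2).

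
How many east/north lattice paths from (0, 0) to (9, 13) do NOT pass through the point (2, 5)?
Number of paths = 362285

Total paths from (0, 0) to (9, 13): C(22, 9) = 497420. Paths through (2, 5): (paths (0, 0) → (2, 5)) × (paths (2, 5) → (9, 13)) = C(7, 2) · C(15, 7) = 21 · 6435 = 135135. Avoidance count = 497420 − 135135 = 362285.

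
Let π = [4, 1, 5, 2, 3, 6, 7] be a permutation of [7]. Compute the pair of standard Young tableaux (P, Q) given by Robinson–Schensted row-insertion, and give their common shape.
P = [1, 2, 3, 6, 7] / [4, 5];  Q = [1, 3, 5, 6, 7] / [2, 4];  common shape = (5, 2)

Row-insert the values π_1, π_2, … into P one at a time, bumping the leftmost entry strictly greater than the inserted value down to the next row. The recording tableau Q records, in position (i, j), the step at which that cell was added to P.
  Insert 4 (step 1): P = [4];  Q = [1]
  Insert 1 (step 2): P = [1] / [4];  Q = [1] / [2]
  Insert 5 (step 3): P = [1, 5] / [4];  Q = [1, 3] / [2]
  Insert 2 (step 4): P = [1, 2] / [4, 5];  Q = [1, 3] / [2, 4]
  Insert 3 (step 5): P = [1, 2, 3] / [4, 5];  Q = [1, 3, 5] / [2, 4]
  Insert 6 (step 6): P = [1, 2, 3, 6] / [4, 5];  Q = [1, 3, 5, 6] / [2, 4]
  Insert 7 (step 7): P = [1, 2, 3, 6, 7] / [4, 5];  Q = [1, 3, 5, 6, 7] / [2, 4]
Final shape: (5, 2).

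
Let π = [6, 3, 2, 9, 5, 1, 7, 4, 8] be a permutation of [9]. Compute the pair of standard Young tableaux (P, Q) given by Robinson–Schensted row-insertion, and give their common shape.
P = [1, 4, 7, 8] / [2, 5] / [3, 9] / [6];  Q = [1, 4, 7, 9] / [2, 5] / [3, 8] / [6];  common shape = (4, 2, 2, 1)

Row-insert the values π_1, π_2, … into P one at a time, bumping the leftmost entry strictly greater than the inserted value down to the next row. The recording tableau Q records, in position (i, j), the step at which that cell was added to P.
  Insert 6 (step 1): P = [6];  Q = [1]
  Insert 3 (step 2): P = [3] / [6];  Q = [1] / [2]
  Insert 2 (step 3): P = [2] / [3] / [6];  Q = [1] / [2] / [3]
  Insert 9 (step 4): P = [2, 9] / [3] / [6];  Q = [1, 4] / [2] / [3]
  Insert 5 (step 5): P = [2, 5] / [3, 9] / [6];  Q = [1, 4] / [2, 5] / [3]
  Insert 1 (step 6): P = [1, 5] / [2, 9] / [3] / [6];  Q = [1, 4] / [2, 5] / [3] / [6]
  Insert 7 (step 7): P = [1, 5, 7] / [2, 9] / [3] / [6];  Q = [1, 4, 7] / [2, 5] / [3] / [6]
  Insert 4 (step 8): P = [1, 4, 7] / [2, 5] / [3, 9] / [6];  Q = [1, 4, 7] / [2, 5] / [3, 8] / [6]
  Insert 8 (step 9): P = [1, 4, 7, 8] / [2, 5] / [3, 9] / [6];  Q = [1, 4, 7, 9] / [2, 5] / [3, 8] / [6]
Final shape: (4, 2, 2, 1).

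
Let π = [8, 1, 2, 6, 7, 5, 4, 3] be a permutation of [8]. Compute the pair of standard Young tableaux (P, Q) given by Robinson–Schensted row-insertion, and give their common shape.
P = [1, 2, 3, 7] / [4] / [5] / [6] / [8];  Q = [1, 3, 4, 5] / [2] / [6] / [7] / [8];  common shape = (4, 1, 1, 1, 1)

Row-insert the values π_1, π_2, … into P one at a time, bumping the leftmost entry strictly greater than the inserted value down to the next row. The recording tableau Q records, in position (i, j), the step at which that cell was added to P.
  Insert 8 (step 1): P = [8];  Q = [1]
  Insert 1 (step 2): P = [1] / [8];  Q = [1] / [2]
  Insert 2 (step 3): P = [1, 2] / [8];  Q = [1, 3] / [2]
  Insert 6 (step 4): P = [1, 2, 6] / [8];  Q = [1, 3, 4] / [2]
  Insert 7 (step 5): P = [1, 2, 6, 7] / [8];  Q = [1, 3, 4, 5] / [2]
  Insert 5 (step 6): P = [1, 2, 5, 7] / [6] / [8];  Q = [1, 3, 4, 5] / [2] / [6]
  Insert 4 (step 7): P = [1, 2, 4, 7] / [5] / [6] / [8];  Q = [1, 3, 4, 5] / [2] / [6] / [7]
  Insert 3 (step 8): P = [1, 2, 3, 7] / [4] / [5] / [6] / [8];  Q = [1, 3, 4, 5] / [2] / [6] / [7] / [8]
Final shape: (4, 1, 1, 1, 1).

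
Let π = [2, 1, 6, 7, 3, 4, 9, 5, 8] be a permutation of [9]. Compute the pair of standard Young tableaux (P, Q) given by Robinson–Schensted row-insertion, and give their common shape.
P = [1, 3, 4, 5, 8] / [2, 6, 7, 9];  Q = [1, 3, 4, 7, 9] / [2, 5, 6, 8];  common shape = (5, 4)

Row-insert the values π_1, π_2, … into P one at a time, bumping the leftmost entry strictly greater than the inserted value down to the next row. The recording tableau Q records, in position (i, j), the step at which that cell was added to P.
  Insert 2 (step 1): P = [2];  Q = [1]
  Insert 1 (step 2): P = [1] / [2];  Q = [1] / [2]
  Insert 6 (step 3): P = [1, 6] / [2];  Q = [1, 3] / [2]
  Insert 7 (step 4): P = [1, 6, 7] / [2];  Q = [1, 3, 4] / [2]
  Insert 3 (step 5): P = [1, 3, 7] / [2, 6];  Q = [1, 3, 4] / [2, 5]
  Insert 4 (step 6): P = [1, 3, 4] / [2, 6, 7];  Q = [1, 3, 4] / [2, 5, 6]
  Insert 9 (step 7): P = [1, 3, 4, 9] / [2, 6, 7];  Q = [1, 3, 4, 7] / [2, 5, 6]
  Insert 5 (step 8): P = [1, 3, 4, 5] / [2, 6, 7, 9];  Q = [1, 3, 4, 7] / [2, 5, 6, 8]
  Insert 8 (step 9): P = [1, 3, 4, 5, 8] / [2, 6, 7, 9];  Q = [1, 3, 4, 7, 9] / [2, 5, 6, 8]
Final shape: (5, 4).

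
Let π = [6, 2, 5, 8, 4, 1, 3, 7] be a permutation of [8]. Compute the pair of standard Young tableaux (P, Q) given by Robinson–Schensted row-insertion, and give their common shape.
P = [1, 3, 7] / [2, 4, 8] / [5] / [6];  Q = [1, 3, 4] / [2, 7, 8] / [5] / [6];  common shape = (3, 3, 1, 1)

Row-insert the values π_1, π_2, … into P one at a time, bumping the leftmost entry strictly greater than the inserted value down to the next row. The recording tableau Q records, in position (i, j), the step at which that cell was added to P.
  Insert 6 (step 1): P = [6];  Q = [1]
  Insert 2 (step 2): P = [2] / [6];  Q = [1] / [2]
  Insert 5 (step 3): P = [2, 5] / [6];  Q = [1, 3] / [2]
  Insert 8 (step 4): P = [2, 5, 8] / [6];  Q = [1, 3, 4] / [2]
  Insert 4 (step 5): P = [2, 4, 8] / [5] / [6];  Q = [1, 3, 4] / [2] / [5]
  Insert 1 (step 6): P = [1, 4, 8] / [2] / [5] / [6];  Q = [1, 3, 4] / [2] / [5] / [6]
  Insert 3 (step 7): P = [1, 3, 8] / [2, 4] / [5] / [6];  Q = [1, 3, 4] / [2, 7] / [5] / [6]
  Insert 7 (step 8): P = [1, 3, 7] / [2, 4, 8] / [5] / [6];  Q = [1, 3, 4] / [2, 7, 8] / [5] / [6]
Final shape: (3, 3, 1, 1).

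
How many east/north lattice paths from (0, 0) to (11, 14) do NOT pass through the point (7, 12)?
Number of paths = 3701580

Total paths from (0, 0) to (11, 14): C(25, 11) = 4457400. Paths through (7, 12): (paths (0, 0) → (7, 12)) × (paths (7, 12) → (11, 14)) = C(19, 7) · C(6, 4) = 50388 · 15 = 755820. Avoidance count = 4457400 − 755820 = 3701580.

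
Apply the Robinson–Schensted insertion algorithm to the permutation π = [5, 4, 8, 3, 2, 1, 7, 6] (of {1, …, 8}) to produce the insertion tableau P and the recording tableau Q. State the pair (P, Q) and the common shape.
P = [1, 6] / [2, 7] / [3, 8] / [4] / [5];  Q = [1, 3] / [2, 7] / [4, 8] / [5] / [6];  common shape = (2, 2, 2, 1, 1)

Row-insert the values π_1, π_2, … into P one at a time, bumping the leftmost entry strictly greater than the inserted value down to the next row. The recording tableau Q records, in position (i, j), the step at which that cell was added to P.
  Insert 5 (step 1): P = [5];  Q = [1]
  Insert 4 (step 2): P = [4] / [5];  Q = [1] / [2]
  Insert 8 (step 3): P = [4, 8] / [5];  Q = [1, 3] / [2]
  Insert 3 (step 4): P = [3, 8] / [4] / [5];  Q = [1, 3] / [2] / [4]
  Insert 2 (step 5): P = [2, 8] / [3] / [4] / [5];  Q = [1, 3] / [2] / [4] / [5]
  Insert 1 (step 6): P = [1, 8] / [2] / [3] / [4] / [5];  Q = [1, 3] / [2] / [4] / [5] / [6]
  Insert 7 (step 7): P = [1, 7] / [2, 8] / [3] / [4] / [5];  Q = [1, 3] / [2, 7] / [4] / [5] / [6]
  Insert 6 (step 8): P = [1, 6] / [2, 7] / [3, 8] / [4] / [5];  Q = [1, 3] / [2, 7] / [4, 8] / [5] / [6]
Final shape: (2, 2, 2, 1, 1).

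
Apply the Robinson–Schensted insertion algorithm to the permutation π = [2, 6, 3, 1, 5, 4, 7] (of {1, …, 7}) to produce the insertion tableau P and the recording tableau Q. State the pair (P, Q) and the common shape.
P = [1, 3, 4, 7] / [2, 5] / [6];  Q = [1, 2, 5, 7] / [3, 6] / [4];  common shape = (4, 2, 1)

Row-insert the values π_1, π_2, … into P one at a time, bumping the leftmost entry strictly greater than the inserted value down to the next row. The recording tableau Q records, in position (i, j), the step at which that cell was added to P.
  Insert 2 (step 1): P = [2];  Q = [1]
  Insert 6 (step 2): P = [2, 6];  Q = [1, 2]
  Insert 3 (step 3): P = [2, 3] / [6];  Q = [1, 2] / [3]
  Insert 1 (step 4): P = [1, 3] / [2] / [6];  Q = [1, 2] / [3] / [4]
  Insert 5 (step 5): P = [1, 3, 5] / [2] / [6];  Q = [1, 2, 5] / [3] / [4]
  Insert 4 (step 6): P = [1, 3, 4] / [2, 5] / [6];  Q = [1, 2, 5] / [3, 6] / [4]
  Insert 7 (step 7): P = [1, 3, 4, 7] / [2, 5] / [6];  Q = [1, 2, 5, 7] / [3, 6] / [4]
Final shape: (4, 2, 1).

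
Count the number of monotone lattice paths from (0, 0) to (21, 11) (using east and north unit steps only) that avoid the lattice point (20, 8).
Number of paths = 116592060

Total paths from (0, 0) to (21, 11): C(32, 21) = 129024480. Paths through (20, 8): (paths (0, 0) → (20, 8)) × (paths (20, 8) → (21, 11)) = C(28, 20) · C(4, 1) = 3108105 · 4 = 12432420. Avoidance count = 129024480 − 12432420 = 116592060.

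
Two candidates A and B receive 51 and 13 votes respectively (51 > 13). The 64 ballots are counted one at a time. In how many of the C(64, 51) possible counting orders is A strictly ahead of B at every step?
Strict-lead orderings = 7800009919758

Total orderings of the 64 votes with 51 for A: C(64, 51) = 13136858812224. By the Bertrand ballot formula (Cycle Lemma / reflection principle), the number of orderings in which A is strictly ahead of B throughout is (p − q)/(p + q) · C(p + q, p) = (51 − 13)/(51 + 13) · 13136858812224 = 7800009919758.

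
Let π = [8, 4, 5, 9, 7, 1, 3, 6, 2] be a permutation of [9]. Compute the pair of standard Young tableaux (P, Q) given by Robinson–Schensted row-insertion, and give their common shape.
P = [1, 2, 6] / [3, 5, 7] / [4, 9] / [8];  Q = [1, 3, 4] / [2, 5, 8] / [6, 7] / [9];  common shape = (3, 3, 2, 1)

Row-insert the values π_1, π_2, … into P one at a time, bumping the leftmost entry strictly greater than the inserted value down to the next row. The recording tableau Q records, in position (i, j), the step at which that cell was added to P.
  Insert 8 (step 1): P = [8];  Q = [1]
  Insert 4 (step 2): P = [4] / [8];  Q = [1] / [2]
  Insert 5 (step 3): P = [4, 5] / [8];  Q = [1, 3] / [2]
  Insert 9 (step 4): P = [4, 5, 9] / [8];  Q = [1, 3, 4] / [2]
  Insert 7 (step 5): P = [4, 5, 7] / [8, 9];  Q = [1, 3, 4] / [2, 5]
  Insert 1 (step 6): P = [1, 5, 7] / [4, 9] / [8];  Q = [1, 3, 4] / [2, 5] / [6]
  Insert 3 (step 7): P = [1, 3, 7] / [4, 5] / [8, 9];  Q = [1, 3, 4] / [2, 5] / [6, 7]
  Insert 6 (step 8): P = [1, 3, 6] / [4, 5, 7] / [8, 9];  Q = [1, 3, 4] / [2, 5, 8] / [6, 7]
  Insert 2 (step 9): P = [1, 2, 6] / [3, 5, 7] / [4, 9] / [8];  Q = [1, 3, 4] / [2, 5, 8] / [6, 7] / [9]
Final shape: (3, 3, 2, 1).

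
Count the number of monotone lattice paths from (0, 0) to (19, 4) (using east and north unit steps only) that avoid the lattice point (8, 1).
Number of paths = 5579

Total paths from (0, 0) to (19, 4): C(23, 19) = 8855. Paths through (8, 1): (paths (0, 0) → (8, 1)) × (paths (8, 1) → (19, 4)) = C(9, 8) · C(14, 11) = 9 · 364 = 3276. Avoidance count = 8855 − 3276 = 5579.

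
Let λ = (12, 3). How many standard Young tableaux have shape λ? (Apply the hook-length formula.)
# SYT of shape (12, 3) = 350

Hook-length formula: f^λ = n! / Π hook(c), product over all cells c of the Young diagram. For λ = (12, 3), n = 15 boxes. Hook lengths by row (left-to-right, top-to-bottom): [13, 12, 11, 9, 8, 7, 6, 5, 4, 3, 2, 1]; [3, 2, 1]. Product of hooks = 3736212480. So f^λ = 15! / 3736212480 = 1307674368000 / 3736212480 = 350.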